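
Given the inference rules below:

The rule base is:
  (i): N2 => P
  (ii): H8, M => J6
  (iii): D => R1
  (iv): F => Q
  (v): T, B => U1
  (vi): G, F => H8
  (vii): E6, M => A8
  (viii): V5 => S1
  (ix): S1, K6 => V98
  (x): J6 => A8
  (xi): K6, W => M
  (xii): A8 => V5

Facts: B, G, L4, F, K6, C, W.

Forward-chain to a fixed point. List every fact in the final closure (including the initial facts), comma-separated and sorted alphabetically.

Round 1: (iv) [F => Q]; (vi) [G, F => H8]; (xi) [K6, W => M]. New: Q, H8, M.
Round 2: (ii) [H8, M => J6]. New: J6.
Round 3: (x) [J6 => A8]. New: A8.
Round 4: (xii) [A8 => V5]. New: V5.
Round 5: (viii) [V5 => S1]. New: S1.
Round 6: (ix) [S1, K6 => V98]. New: V98.

A8, B, C, F, G, H8, J6, K6, L4, M, Q, S1, V5, V98, W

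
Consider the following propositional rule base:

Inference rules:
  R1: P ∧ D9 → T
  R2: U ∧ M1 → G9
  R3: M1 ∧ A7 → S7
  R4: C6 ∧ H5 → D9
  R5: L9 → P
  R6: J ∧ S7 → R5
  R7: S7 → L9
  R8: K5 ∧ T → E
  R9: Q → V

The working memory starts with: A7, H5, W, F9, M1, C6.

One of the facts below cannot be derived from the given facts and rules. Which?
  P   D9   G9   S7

G9

Round 1 fires R3, R4, giving S7, D9.
Round 2 fires R7, giving L9.
Round 3 fires R5, giving P.
Round 4 fires R1, giving T.
Derived: P (round 3), D9 (round 1), S7 (round 1). G9 never appears in any round.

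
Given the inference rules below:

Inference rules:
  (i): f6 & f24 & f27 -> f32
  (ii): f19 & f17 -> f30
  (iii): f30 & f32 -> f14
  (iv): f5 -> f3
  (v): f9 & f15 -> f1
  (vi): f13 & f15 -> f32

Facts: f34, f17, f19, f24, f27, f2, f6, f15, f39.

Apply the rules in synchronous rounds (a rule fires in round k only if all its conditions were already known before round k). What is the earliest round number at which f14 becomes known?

Round 1: (i) [f6 & f24 & f27 -> f32]; (ii) [f19 & f17 -> f30]. Adds f32, f30.
Round 2: (iii) [f30 & f32 -> f14]. Adds f14.
f14 first appears in round 2.

2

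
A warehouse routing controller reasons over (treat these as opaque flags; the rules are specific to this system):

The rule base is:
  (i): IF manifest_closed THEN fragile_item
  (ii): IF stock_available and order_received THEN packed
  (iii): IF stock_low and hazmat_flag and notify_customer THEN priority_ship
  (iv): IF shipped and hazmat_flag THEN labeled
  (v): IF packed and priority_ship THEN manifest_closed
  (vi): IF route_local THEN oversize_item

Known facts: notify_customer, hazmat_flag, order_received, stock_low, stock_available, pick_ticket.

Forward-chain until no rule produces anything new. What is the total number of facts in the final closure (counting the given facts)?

10

[1] (ii) [IF stock_available and order_received THEN packed]; (iii) [IF stock_low and hazmat_flag and notify_customer THEN priority_ship]. ⇒ new: packed, priority_ship.
[2] (v) [IF packed and priority_ship THEN manifest_closed]. ⇒ new: manifest_closed.
[3] (i) [IF manifest_closed THEN fragile_item]. ⇒ new: fragile_item.
Closure: {fragile_item, hazmat_flag, manifest_closed, notify_customer, order_received, packed, pick_ticket, priority_ship, stock_available, stock_low} — 10 facts.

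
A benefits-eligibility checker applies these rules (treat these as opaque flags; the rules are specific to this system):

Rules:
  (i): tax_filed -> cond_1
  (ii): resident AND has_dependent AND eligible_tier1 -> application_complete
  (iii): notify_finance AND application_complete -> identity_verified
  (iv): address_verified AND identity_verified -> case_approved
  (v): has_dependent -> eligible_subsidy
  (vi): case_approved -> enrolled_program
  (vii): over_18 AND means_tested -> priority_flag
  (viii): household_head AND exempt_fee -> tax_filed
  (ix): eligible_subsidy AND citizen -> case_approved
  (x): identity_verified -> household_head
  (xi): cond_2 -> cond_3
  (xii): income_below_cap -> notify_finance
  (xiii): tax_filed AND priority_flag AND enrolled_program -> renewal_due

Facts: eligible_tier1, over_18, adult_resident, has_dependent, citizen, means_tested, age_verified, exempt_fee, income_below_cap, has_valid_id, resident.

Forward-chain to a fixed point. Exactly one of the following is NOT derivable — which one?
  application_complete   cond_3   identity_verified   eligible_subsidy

Round 1 — (ii), (v), (vii), (xii), derive application_complete, eligible_subsidy, priority_flag, notify_finance.
Round 2 — (iii), (ix), derive identity_verified, case_approved.
Round 3 — (vi), (x), derive enrolled_program, household_head.
Round 4 — (viii), derive tax_filed.
Round 5 — (i), (xiii), derive cond_1, renewal_due.
Derived: application_complete (round 1), identity_verified (round 2), eligible_subsidy (round 1). cond_3 never appears in any round.

cond_3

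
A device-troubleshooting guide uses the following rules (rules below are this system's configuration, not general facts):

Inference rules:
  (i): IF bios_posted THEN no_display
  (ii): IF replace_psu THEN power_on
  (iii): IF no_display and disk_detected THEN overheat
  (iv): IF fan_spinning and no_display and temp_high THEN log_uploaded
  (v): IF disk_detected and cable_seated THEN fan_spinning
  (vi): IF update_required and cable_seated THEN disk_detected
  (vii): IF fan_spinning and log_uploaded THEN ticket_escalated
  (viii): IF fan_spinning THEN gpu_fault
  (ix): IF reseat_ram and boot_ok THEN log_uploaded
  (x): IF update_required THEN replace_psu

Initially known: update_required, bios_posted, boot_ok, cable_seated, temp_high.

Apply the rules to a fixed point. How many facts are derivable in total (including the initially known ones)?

Round 1: (i) [IF bios_posted THEN no_display]; (vi) [IF update_required and cable_seated THEN disk_detected]; (x) [IF update_required THEN replace_psu]. Adds no_display, disk_detected, replace_psu.
Round 2: (ii) [IF replace_psu THEN power_on]; (iii) [IF no_display and disk_detected THEN overheat]; (v) [IF disk_detected and cable_seated THEN fan_spinning]. Adds power_on, overheat, fan_spinning.
Round 3: (iv) [IF fan_spinning and no_display and temp_high THEN log_uploaded]; (viii) [IF fan_spinning THEN gpu_fault]. Adds log_uploaded, gpu_fault.
Round 4: (vii) [IF fan_spinning and log_uploaded THEN ticket_escalated]. Adds ticket_escalated.
Closure: {bios_posted, boot_ok, cable_seated, disk_detected, fan_spinning, gpu_fault, log_uploaded, no_display, overheat, power_on, replace_psu, temp_high, ticket_escalated, update_required} — 14 facts.

14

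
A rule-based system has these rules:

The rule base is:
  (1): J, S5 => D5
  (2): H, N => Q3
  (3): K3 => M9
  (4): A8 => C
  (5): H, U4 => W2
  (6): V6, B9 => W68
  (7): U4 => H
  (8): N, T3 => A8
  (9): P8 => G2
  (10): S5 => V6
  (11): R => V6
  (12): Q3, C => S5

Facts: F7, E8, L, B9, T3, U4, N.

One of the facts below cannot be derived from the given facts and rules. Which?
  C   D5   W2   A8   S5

Round 1 — (7), (8), derive H, A8.
Round 2 — (2), (4), (5), derive Q3, C, W2.
Round 3 — (12), derive S5.
Round 4 — (10), derive V6.
Round 5 — (6), derive W68.
Derived: W2 (round 2), S5 (round 3), C (round 2), A8 (round 1). D5 never appears in any round.

D5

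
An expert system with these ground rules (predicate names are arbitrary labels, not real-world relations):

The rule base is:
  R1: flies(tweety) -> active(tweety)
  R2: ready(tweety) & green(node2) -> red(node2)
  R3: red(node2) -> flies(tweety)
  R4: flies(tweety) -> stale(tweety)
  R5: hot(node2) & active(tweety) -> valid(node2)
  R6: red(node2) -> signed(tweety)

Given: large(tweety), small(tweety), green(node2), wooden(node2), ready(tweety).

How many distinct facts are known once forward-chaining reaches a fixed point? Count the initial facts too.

10

[1] R2 [ready(tweety) & green(node2) -> red(node2)]. ⇒ new: red(node2).
[2] R3 [red(node2) -> flies(tweety)]; R6 [red(node2) -> signed(tweety)]. ⇒ new: flies(tweety), signed(tweety).
[3] R1 [flies(tweety) -> active(tweety)]; R4 [flies(tweety) -> stale(tweety)]. ⇒ new: active(tweety), stale(tweety).
Closure: {active(tweety), flies(tweety), green(node2), large(tweety), ready(tweety), red(node2), signed(tweety), small(tweety), stale(tweety), wooden(node2)} — 10 facts.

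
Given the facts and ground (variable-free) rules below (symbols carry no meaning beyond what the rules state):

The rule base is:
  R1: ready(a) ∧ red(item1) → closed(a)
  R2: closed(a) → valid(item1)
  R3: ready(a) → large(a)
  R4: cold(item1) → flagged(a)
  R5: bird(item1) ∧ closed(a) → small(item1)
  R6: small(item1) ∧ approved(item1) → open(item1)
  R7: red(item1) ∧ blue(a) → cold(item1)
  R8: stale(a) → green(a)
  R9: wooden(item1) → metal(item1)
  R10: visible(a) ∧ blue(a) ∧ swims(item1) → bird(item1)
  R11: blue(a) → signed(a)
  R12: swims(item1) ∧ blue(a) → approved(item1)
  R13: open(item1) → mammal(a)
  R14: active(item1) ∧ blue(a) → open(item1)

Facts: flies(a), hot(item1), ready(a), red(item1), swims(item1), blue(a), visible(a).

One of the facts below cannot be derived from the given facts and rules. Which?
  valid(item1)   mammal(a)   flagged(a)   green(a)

green(a)

Round 1 — R1, R3, R7, R10, R11, R12, derive closed(a), large(a), cold(item1), bird(item1), signed(a), approved(item1).
Round 2 — R2, R4, R5, derive valid(item1), flagged(a), small(item1).
Round 3 — R6, derive open(item1).
Round 4 — R13, derive mammal(a).
Derived: valid(item1) (round 2), flagged(a) (round 2), mammal(a) (round 4). green(a) never appears in any round.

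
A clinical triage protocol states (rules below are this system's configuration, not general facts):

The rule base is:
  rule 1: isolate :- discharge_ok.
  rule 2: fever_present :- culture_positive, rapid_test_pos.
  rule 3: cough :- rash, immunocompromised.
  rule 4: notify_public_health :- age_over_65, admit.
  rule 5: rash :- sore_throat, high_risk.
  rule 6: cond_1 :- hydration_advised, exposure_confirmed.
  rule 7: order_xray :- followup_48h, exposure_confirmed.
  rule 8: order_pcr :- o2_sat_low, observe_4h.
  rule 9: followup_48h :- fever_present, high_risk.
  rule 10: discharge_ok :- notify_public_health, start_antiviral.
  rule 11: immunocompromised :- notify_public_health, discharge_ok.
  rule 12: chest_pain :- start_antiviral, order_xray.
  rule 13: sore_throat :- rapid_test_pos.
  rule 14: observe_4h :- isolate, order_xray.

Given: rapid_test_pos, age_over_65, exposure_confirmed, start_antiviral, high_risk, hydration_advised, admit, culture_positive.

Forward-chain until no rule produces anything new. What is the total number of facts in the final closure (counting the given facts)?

Round 1: rule 2 [fever_present :- culture_positive, rapid_test_pos.]; rule 4 [notify_public_health :- age_over_65, admit.]; rule 6 [cond_1 :- hydration_advised, exposure_confirmed.]; rule 13 [sore_throat :- rapid_test_pos.]. New: fever_present, notify_public_health, cond_1, sore_throat.
Round 2: rule 5 [rash :- sore_throat, high_risk.]; rule 9 [followup_48h :- fever_present, high_risk.]; rule 10 [discharge_ok :- notify_public_health, start_antiviral.]. New: rash, followup_48h, discharge_ok.
Round 3: rule 1 [isolate :- discharge_ok.]; rule 7 [order_xray :- followup_48h, exposure_confirmed.]; rule 11 [immunocompromised :- notify_public_health, discharge_ok.]. New: isolate, order_xray, immunocompromised.
Round 4: rule 3 [cough :- rash, immunocompromised.]; rule 12 [chest_pain :- start_antiviral, order_xray.]; rule 14 [observe_4h :- isolate, order_xray.]. New: cough, chest_pain, observe_4h.
Closure: {admit, age_over_65, chest_pain, cond_1, cough, culture_positive, discharge_ok, exposure_confirmed, fever_present, followup_48h, high_risk, hydration_advised, immunocompromised, isolate, notify_public_health, observe_4h, order_xray, rapid_test_pos, rash, sore_throat, start_antiviral} — 21 facts.

21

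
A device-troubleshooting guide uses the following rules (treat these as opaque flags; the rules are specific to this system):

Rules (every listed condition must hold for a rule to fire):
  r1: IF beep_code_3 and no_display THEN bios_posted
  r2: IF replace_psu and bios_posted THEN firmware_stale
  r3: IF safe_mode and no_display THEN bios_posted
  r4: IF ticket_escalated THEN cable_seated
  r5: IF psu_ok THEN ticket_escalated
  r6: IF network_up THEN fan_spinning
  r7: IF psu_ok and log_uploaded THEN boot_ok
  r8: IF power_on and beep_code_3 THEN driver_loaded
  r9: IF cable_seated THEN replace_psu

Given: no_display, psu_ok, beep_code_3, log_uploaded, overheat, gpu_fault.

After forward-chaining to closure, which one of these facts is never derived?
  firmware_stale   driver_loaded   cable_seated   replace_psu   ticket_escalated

driver_loaded

Round 1: r1 [IF beep_code_3 and no_display THEN bios_posted]; r5 [IF psu_ok THEN ticket_escalated]; r7 [IF psu_ok and log_uploaded THEN boot_ok]. Adds bios_posted, ticket_escalated, boot_ok.
Round 2: r4 [IF ticket_escalated THEN cable_seated]. Adds cable_seated.
Round 3: r9 [IF cable_seated THEN replace_psu]. Adds replace_psu.
Round 4: r2 [IF replace_psu and bios_posted THEN firmware_stale]. Adds firmware_stale.
Derived: firmware_stale (round 4), ticket_escalated (round 1), replace_psu (round 3), cable_seated (round 2). driver_loaded never appears in any round.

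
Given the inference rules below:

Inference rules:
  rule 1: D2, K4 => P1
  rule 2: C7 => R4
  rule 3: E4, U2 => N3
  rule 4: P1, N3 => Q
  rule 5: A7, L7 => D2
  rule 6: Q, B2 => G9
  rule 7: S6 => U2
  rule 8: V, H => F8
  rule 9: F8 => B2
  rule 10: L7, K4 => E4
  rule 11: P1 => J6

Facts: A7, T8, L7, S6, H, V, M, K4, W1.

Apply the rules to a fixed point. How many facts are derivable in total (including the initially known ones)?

19

Round 1 — rule 5, rule 7, rule 8, rule 10, derive D2, U2, F8, E4.
Round 2 — rule 1, rule 3, rule 9, derive P1, N3, B2.
Round 3 — rule 4, rule 11, derive Q, J6.
Round 4 — rule 6, derive G9.
Closure: {A7, B2, D2, E4, F8, G9, H, J6, K4, L7, M, N3, P1, Q, S6, T8, U2, V, W1} — 19 facts.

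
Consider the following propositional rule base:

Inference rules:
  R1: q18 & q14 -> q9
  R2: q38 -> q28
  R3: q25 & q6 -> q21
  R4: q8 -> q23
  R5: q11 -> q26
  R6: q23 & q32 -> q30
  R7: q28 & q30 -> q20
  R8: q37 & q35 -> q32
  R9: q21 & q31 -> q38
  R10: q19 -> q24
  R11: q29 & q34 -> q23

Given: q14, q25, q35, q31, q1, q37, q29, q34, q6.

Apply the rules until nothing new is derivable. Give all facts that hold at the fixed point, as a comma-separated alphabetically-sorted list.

Round 1: R3 [q25 & q6 -> q21]; R8 [q37 & q35 -> q32]; R11 [q29 & q34 -> q23]. New: q21, q32, q23.
Round 2: R6 [q23 & q32 -> q30]; R9 [q21 & q31 -> q38]. New: q30, q38.
Round 3: R2 [q38 -> q28]. New: q28.
Round 4: R7 [q28 & q30 -> q20]. New: q20.

q1, q14, q20, q21, q23, q25, q28, q29, q30, q31, q32, q34, q35, q37, q38, q6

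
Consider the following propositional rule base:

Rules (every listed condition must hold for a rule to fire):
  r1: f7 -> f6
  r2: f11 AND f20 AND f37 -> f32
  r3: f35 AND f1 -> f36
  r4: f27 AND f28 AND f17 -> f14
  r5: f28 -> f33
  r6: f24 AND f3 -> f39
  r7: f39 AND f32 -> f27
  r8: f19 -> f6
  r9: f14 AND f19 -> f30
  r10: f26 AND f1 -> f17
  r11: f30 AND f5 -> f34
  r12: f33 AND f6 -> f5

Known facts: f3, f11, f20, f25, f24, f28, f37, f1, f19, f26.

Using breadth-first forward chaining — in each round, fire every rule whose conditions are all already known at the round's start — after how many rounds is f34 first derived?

5

Round 1: r2 [f11 AND f20 AND f37 -> f32]; r5 [f28 -> f33]; r6 [f24 AND f3 -> f39]; r8 [f19 -> f6]; r10 [f26 AND f1 -> f17]. Adds f32, f33, f39, f6, f17.
Round 2: r7 [f39 AND f32 -> f27]; r12 [f33 AND f6 -> f5]. Adds f27, f5.
Round 3: r4 [f27 AND f28 AND f17 -> f14]. Adds f14.
Round 4: r9 [f14 AND f19 -> f30]. Adds f30.
Round 5: r11 [f30 AND f5 -> f34]. Adds f34.
f34 first appears in round 5.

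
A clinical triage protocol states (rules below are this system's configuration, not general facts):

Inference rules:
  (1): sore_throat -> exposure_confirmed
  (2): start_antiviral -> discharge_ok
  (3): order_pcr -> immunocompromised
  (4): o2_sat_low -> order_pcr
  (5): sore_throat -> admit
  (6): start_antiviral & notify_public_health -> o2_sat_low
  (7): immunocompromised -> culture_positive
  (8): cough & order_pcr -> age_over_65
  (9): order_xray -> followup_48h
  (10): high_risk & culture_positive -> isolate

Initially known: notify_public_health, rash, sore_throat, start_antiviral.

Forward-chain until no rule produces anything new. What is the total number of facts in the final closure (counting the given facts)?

[1] (1) [sore_throat -> exposure_confirmed]; (2) [start_antiviral -> discharge_ok]; (5) [sore_throat -> admit]; (6) [start_antiviral & notify_public_health -> o2_sat_low]. ⇒ new: exposure_confirmed, discharge_ok, admit, o2_sat_low.
[2] (4) [o2_sat_low -> order_pcr]. ⇒ new: order_pcr.
[3] (3) [order_pcr -> immunocompromised]. ⇒ new: immunocompromised.
[4] (7) [immunocompromised -> culture_positive]. ⇒ new: culture_positive.
Closure: {admit, culture_positive, discharge_ok, exposure_confirmed, immunocompromised, notify_public_health, o2_sat_low, order_pcr, rash, sore_throat, start_antiviral} — 11 facts.

11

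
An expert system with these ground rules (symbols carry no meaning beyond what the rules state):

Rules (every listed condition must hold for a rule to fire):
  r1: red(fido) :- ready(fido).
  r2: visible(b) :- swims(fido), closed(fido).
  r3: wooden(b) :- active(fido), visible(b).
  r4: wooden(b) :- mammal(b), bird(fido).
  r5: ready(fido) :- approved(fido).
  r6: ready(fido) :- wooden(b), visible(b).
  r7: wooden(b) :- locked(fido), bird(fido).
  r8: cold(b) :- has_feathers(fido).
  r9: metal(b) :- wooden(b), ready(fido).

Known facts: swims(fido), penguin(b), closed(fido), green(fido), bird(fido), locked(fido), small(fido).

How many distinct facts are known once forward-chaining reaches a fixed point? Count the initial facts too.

12

Round 1 — r2, r7, derive visible(b), wooden(b).
Round 2 — r6, derive ready(fido).
Round 3 — r1, r9, derive red(fido), metal(b).
Closure: {bird(fido), closed(fido), green(fido), locked(fido), metal(b), penguin(b), ready(fido), red(fido), small(fido), swims(fido), visible(b), wooden(b)} — 12 facts.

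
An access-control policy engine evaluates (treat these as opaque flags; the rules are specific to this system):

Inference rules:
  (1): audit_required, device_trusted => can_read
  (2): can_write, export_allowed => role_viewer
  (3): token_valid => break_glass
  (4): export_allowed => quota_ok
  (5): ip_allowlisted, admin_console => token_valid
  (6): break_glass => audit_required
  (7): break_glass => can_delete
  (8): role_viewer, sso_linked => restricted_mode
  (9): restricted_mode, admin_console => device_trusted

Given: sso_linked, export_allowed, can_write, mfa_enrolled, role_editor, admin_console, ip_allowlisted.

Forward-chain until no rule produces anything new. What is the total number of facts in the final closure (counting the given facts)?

16

[1] (2) [can_write, export_allowed => role_viewer]; (4) [export_allowed => quota_ok]; (5) [ip_allowlisted, admin_console => token_valid]. ⇒ new: role_viewer, quota_ok, token_valid.
[2] (3) [token_valid => break_glass]; (8) [role_viewer, sso_linked => restricted_mode]. ⇒ new: break_glass, restricted_mode.
[3] (6) [break_glass => audit_required]; (7) [break_glass => can_delete]; (9) [restricted_mode, admin_console => device_trusted]. ⇒ new: audit_required, can_delete, device_trusted.
[4] (1) [audit_required, device_trusted => can_read]. ⇒ new: can_read.
Closure: {admin_console, audit_required, break_glass, can_delete, can_read, can_write, device_trusted, export_allowed, ip_allowlisted, mfa_enrolled, quota_ok, restricted_mode, role_editor, role_viewer, sso_linked, token_valid} — 16 facts.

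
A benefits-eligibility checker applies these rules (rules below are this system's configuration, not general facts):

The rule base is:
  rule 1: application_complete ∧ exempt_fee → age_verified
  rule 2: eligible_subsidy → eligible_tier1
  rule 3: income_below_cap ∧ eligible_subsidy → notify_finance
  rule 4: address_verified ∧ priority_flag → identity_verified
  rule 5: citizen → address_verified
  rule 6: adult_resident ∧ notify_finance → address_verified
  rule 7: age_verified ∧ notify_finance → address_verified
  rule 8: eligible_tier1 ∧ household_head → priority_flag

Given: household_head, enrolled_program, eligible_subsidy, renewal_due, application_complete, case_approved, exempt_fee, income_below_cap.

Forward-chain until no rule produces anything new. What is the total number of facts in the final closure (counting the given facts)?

Round 1 — rule 1, rule 2, rule 3, derive age_verified, eligible_tier1, notify_finance.
Round 2 — rule 7, rule 8, derive address_verified, priority_flag.
Round 3 — rule 4, derive identity_verified.
Closure: {address_verified, age_verified, application_complete, case_approved, eligible_subsidy, eligible_tier1, enrolled_program, exempt_fee, household_head, identity_verified, income_below_cap, notify_finance, priority_flag, renewal_due} — 14 facts.

14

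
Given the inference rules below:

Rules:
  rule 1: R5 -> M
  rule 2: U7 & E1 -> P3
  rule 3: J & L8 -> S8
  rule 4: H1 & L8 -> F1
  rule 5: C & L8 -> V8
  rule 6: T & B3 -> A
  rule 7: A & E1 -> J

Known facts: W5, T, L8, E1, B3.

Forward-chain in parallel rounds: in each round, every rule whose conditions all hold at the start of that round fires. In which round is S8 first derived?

Round 1 fires rule 6, giving A.
Round 2 fires rule 7, giving J.
Round 3 fires rule 3, giving S8.
S8 first appears in round 3.

3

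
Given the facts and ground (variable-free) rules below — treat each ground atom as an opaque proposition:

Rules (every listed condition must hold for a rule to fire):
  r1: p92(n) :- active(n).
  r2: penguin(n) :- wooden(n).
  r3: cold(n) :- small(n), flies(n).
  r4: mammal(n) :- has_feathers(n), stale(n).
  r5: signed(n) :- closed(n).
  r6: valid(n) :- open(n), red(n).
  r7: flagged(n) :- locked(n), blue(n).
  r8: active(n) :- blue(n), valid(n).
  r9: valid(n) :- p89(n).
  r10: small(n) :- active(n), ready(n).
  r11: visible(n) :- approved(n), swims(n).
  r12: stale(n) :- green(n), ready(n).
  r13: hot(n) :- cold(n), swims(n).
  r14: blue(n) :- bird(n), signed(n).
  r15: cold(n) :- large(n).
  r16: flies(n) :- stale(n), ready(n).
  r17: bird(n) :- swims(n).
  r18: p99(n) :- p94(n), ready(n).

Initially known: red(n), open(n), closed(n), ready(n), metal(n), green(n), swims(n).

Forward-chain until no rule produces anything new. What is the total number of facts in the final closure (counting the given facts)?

Round 1: r5 [signed(n) :- closed(n).]; r6 [valid(n) :- open(n), red(n).]; r12 [stale(n) :- green(n), ready(n).]; r17 [bird(n) :- swims(n).]. New: signed(n), valid(n), stale(n), bird(n).
Round 2: r14 [blue(n) :- bird(n), signed(n).]; r16 [flies(n) :- stale(n), ready(n).]. New: blue(n), flies(n).
Round 3: r8 [active(n) :- blue(n), valid(n).]. New: active(n).
Round 4: r1 [p92(n) :- active(n).]; r10 [small(n) :- active(n), ready(n).]. New: p92(n), small(n).
Round 5: r3 [cold(n) :- small(n), flies(n).]. New: cold(n).
Round 6: r13 [hot(n) :- cold(n), swims(n).]. New: hot(n).
Closure: {active(n), bird(n), blue(n), closed(n), cold(n), flies(n), green(n), hot(n), metal(n), open(n), p92(n), ready(n), red(n), signed(n), small(n), stale(n), swims(n), valid(n)} — 18 facts.

18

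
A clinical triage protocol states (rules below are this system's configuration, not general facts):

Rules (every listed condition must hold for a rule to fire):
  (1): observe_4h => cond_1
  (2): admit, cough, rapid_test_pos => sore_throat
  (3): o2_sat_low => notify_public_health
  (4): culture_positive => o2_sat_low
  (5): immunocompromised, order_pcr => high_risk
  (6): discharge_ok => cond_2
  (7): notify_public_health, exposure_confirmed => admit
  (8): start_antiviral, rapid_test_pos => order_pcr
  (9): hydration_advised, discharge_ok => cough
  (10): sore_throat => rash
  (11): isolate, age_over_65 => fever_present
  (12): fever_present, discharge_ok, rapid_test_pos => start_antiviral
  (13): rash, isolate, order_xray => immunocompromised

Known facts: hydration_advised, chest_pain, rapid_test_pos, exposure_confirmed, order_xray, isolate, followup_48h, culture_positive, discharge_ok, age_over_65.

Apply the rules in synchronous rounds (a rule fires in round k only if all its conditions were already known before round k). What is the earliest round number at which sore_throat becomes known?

4

Round 1 — (4), (6), (9), (11), derive o2_sat_low, cond_2, cough, fever_present.
Round 2 — (3), (12), derive notify_public_health, start_antiviral.
Round 3 — (7), (8), derive admit, order_pcr.
Round 4 — (2), derive sore_throat.
sore_throat first appears in round 4.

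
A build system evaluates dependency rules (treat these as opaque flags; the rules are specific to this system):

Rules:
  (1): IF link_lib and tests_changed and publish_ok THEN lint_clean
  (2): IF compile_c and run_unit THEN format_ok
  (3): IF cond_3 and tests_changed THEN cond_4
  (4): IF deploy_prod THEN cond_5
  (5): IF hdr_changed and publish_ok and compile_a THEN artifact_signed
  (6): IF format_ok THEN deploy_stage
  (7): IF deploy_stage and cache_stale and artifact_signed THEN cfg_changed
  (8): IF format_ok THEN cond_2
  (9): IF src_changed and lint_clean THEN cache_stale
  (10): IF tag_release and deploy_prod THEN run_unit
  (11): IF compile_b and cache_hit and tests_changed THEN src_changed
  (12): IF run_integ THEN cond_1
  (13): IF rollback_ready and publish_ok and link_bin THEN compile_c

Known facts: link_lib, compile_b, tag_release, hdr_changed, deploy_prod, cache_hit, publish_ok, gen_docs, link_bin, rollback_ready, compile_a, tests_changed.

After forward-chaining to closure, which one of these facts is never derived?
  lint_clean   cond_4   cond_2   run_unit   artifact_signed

cond_4

[1] (1) [IF link_lib and tests_changed and publish_ok THEN lint_clean]; (4) [IF deploy_prod THEN cond_5]; (5) [IF hdr_changed and publish_ok and compile_a THEN artifact_signed]; (10) [IF tag_release and deploy_prod THEN run_unit]; (11) [IF compile_b and cache_hit and tests_changed THEN src_changed]; (13) [IF rollback_ready and publish_ok and link_bin THEN compile_c]. ⇒ new: lint_clean, cond_5, artifact_signed, run_unit, src_changed, compile_c.
[2] (2) [IF compile_c and run_unit THEN format_ok]; (9) [IF src_changed and lint_clean THEN cache_stale]. ⇒ new: format_ok, cache_stale.
[3] (6) [IF format_ok THEN deploy_stage]; (8) [IF format_ok THEN cond_2]. ⇒ new: deploy_stage, cond_2.
[4] (7) [IF deploy_stage and cache_stale and artifact_signed THEN cfg_changed]. ⇒ new: cfg_changed.
Derived: artifact_signed (round 1), cond_2 (round 3), lint_clean (round 1), run_unit (round 1). cond_4 never appears in any round.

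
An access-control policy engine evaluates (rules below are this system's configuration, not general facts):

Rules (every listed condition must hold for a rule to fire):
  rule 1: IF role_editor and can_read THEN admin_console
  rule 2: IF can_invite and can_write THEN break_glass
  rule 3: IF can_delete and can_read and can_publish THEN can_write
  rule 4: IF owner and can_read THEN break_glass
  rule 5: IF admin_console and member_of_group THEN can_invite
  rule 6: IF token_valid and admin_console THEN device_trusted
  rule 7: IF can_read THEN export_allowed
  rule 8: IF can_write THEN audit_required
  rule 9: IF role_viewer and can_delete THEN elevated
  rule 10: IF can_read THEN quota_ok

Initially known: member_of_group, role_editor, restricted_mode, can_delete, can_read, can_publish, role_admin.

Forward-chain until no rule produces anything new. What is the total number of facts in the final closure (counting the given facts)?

Round 1 fires rule 1, rule 3, rule 7, rule 10, giving admin_console, can_write, export_allowed, quota_ok.
Round 2 fires rule 5, rule 8, giving can_invite, audit_required.
Round 3 fires rule 2, giving break_glass.
Closure: {admin_console, audit_required, break_glass, can_delete, can_invite, can_publish, can_read, can_write, export_allowed, member_of_group, quota_ok, restricted_mode, role_admin, role_editor} — 14 facts.

14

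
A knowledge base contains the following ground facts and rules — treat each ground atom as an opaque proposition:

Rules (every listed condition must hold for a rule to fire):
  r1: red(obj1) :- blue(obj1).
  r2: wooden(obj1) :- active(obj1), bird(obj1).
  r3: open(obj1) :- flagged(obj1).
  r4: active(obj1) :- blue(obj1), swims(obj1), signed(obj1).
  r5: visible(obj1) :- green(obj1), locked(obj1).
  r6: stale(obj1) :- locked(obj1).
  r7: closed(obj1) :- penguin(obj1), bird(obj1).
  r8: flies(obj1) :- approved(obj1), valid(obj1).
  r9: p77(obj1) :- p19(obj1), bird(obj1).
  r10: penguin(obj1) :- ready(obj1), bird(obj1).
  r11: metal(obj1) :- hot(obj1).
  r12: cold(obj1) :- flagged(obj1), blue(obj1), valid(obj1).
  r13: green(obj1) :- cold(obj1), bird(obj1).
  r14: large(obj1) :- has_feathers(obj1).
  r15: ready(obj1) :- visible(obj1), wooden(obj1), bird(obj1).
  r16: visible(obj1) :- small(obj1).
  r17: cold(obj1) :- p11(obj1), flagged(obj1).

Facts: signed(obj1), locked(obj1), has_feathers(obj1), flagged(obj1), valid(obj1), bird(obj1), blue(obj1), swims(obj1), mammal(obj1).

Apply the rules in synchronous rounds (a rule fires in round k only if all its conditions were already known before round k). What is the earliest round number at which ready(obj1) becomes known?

[1] r1 [red(obj1) :- blue(obj1).]; r3 [open(obj1) :- flagged(obj1).]; r4 [active(obj1) :- blue(obj1), swims(obj1), signed(obj1).]; r6 [stale(obj1) :- locked(obj1).]; r12 [cold(obj1) :- flagged(obj1), blue(obj1), valid(obj1).]; r14 [large(obj1) :- has_feathers(obj1).]. ⇒ new: red(obj1), open(obj1), active(obj1), stale(obj1), cold(obj1), large(obj1).
[2] r2 [wooden(obj1) :- active(obj1), bird(obj1).]; r13 [green(obj1) :- cold(obj1), bird(obj1).]. ⇒ new: wooden(obj1), green(obj1).
[3] r5 [visible(obj1) :- green(obj1), locked(obj1).]. ⇒ new: visible(obj1).
[4] r15 [ready(obj1) :- visible(obj1), wooden(obj1), bird(obj1).]. ⇒ new: ready(obj1).
ready(obj1) first appears in round 4.

4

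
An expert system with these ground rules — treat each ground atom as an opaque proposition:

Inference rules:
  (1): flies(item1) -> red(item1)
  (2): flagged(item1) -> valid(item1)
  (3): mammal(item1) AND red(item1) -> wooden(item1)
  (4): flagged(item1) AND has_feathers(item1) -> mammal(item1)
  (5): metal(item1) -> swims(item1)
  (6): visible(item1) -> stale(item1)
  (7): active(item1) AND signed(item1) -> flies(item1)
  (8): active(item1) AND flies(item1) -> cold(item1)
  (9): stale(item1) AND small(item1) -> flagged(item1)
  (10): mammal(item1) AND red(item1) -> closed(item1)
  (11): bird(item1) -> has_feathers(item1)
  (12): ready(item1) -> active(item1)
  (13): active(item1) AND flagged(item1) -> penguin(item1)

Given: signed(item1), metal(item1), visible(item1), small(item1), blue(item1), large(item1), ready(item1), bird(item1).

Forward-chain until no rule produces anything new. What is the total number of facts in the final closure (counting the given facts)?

21

Round 1 fires (5), (6), (11), (12), giving swims(item1), stale(item1), has_feathers(item1), active(item1).
Round 2 fires (7), (9), giving flies(item1), flagged(item1).
Round 3 fires (1), (2), (4), (8), (13), giving red(item1), valid(item1), mammal(item1), cold(item1), penguin(item1).
Round 4 fires (3), (10), giving wooden(item1), closed(item1).
Closure: {active(item1), bird(item1), blue(item1), closed(item1), cold(item1), flagged(item1), flies(item1), has_feathers(item1), large(item1), mammal(item1), metal(item1), penguin(item1), ready(item1), red(item1), signed(item1), small(item1), stale(item1), swims(item1), valid(item1), visible(item1), wooden(item1)} — 21 facts.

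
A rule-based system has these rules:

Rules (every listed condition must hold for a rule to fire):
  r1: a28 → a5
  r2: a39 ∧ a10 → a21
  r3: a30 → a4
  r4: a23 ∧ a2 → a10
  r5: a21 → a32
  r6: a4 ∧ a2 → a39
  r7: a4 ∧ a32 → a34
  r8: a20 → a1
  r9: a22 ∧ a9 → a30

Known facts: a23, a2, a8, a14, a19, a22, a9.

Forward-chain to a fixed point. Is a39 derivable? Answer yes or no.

Round 1 fires r4, r9, giving a10, a30.
Round 2 fires r3, giving a4.
Round 3 fires r6, giving a39.
Round 4 fires r2, giving a21.
Round 5 fires r5, giving a32.
Round 6 fires r7, giving a34.
a39 appears in round 3, so it is derivable.

yes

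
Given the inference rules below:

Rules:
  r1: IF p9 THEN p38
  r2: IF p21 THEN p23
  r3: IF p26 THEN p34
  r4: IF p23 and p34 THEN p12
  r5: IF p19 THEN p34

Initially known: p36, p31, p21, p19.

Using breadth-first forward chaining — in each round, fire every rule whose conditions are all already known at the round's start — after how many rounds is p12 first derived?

Round 1: r2 [IF p21 THEN p23]; r5 [IF p19 THEN p34]. Adds p23, p34.
Round 2: r4 [IF p23 and p34 THEN p12]. Adds p12.
p12 first appears in round 2.

2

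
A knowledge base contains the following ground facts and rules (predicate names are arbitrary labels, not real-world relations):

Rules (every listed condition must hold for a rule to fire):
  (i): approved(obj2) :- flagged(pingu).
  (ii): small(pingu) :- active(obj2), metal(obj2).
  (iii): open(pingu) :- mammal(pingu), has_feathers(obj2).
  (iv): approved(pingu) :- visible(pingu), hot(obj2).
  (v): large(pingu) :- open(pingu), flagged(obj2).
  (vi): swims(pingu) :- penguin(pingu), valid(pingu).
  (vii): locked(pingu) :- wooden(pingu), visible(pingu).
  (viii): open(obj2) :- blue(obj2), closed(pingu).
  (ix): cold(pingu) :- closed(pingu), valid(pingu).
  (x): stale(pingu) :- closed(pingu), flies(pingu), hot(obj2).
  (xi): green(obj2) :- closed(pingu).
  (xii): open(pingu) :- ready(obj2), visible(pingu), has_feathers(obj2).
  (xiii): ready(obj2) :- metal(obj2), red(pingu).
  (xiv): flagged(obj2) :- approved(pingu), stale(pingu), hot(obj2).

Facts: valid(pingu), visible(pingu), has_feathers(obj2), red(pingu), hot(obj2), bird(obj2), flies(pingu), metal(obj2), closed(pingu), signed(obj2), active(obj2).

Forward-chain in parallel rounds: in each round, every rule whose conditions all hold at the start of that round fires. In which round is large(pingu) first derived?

3

Round 1 fires (ii), (iv), (ix), (x), (xi), (xiii), giving small(pingu), approved(pingu), cold(pingu), stale(pingu), green(obj2), ready(obj2).
Round 2 fires (xii), (xiv), giving open(pingu), flagged(obj2).
Round 3 fires (v), giving large(pingu).
large(pingu) first appears in round 3.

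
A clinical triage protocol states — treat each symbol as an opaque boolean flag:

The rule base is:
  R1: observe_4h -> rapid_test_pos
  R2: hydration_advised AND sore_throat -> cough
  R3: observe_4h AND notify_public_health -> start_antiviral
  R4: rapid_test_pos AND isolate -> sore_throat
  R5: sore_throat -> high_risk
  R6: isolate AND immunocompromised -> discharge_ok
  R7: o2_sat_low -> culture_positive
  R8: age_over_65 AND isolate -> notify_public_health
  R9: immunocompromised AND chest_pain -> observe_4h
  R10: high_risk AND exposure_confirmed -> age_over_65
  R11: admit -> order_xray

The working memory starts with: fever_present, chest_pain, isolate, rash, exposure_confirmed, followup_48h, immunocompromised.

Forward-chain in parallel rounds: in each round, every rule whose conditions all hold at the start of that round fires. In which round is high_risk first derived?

[1] R6 [isolate AND immunocompromised -> discharge_ok]; R9 [immunocompromised AND chest_pain -> observe_4h]. ⇒ new: discharge_ok, observe_4h.
[2] R1 [observe_4h -> rapid_test_pos]. ⇒ new: rapid_test_pos.
[3] R4 [rapid_test_pos AND isolate -> sore_throat]. ⇒ new: sore_throat.
[4] R5 [sore_throat -> high_risk]. ⇒ new: high_risk.
high_risk first appears in round 4.

4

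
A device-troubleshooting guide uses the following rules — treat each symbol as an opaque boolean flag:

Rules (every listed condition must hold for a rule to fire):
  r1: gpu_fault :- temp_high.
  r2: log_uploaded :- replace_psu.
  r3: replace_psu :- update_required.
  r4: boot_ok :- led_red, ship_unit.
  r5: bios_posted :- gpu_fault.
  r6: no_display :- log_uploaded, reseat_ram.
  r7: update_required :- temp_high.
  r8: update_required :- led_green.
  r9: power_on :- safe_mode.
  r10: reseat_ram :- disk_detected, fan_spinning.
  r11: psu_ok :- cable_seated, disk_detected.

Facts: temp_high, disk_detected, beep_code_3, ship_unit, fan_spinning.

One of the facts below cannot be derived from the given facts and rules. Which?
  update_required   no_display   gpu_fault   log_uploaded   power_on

Round 1: r1 [gpu_fault :- temp_high.]; r7 [update_required :- temp_high.]; r10 [reseat_ram :- disk_detected, fan_spinning.]. New: gpu_fault, update_required, reseat_ram.
Round 2: r3 [replace_psu :- update_required.]; r5 [bios_posted :- gpu_fault.]. New: replace_psu, bios_posted.
Round 3: r2 [log_uploaded :- replace_psu.]. New: log_uploaded.
Round 4: r6 [no_display :- log_uploaded, reseat_ram.]. New: no_display.
Derived: log_uploaded (round 3), no_display (round 4), update_required (round 1), gpu_fault (round 1). power_on never appears in any round.

power_on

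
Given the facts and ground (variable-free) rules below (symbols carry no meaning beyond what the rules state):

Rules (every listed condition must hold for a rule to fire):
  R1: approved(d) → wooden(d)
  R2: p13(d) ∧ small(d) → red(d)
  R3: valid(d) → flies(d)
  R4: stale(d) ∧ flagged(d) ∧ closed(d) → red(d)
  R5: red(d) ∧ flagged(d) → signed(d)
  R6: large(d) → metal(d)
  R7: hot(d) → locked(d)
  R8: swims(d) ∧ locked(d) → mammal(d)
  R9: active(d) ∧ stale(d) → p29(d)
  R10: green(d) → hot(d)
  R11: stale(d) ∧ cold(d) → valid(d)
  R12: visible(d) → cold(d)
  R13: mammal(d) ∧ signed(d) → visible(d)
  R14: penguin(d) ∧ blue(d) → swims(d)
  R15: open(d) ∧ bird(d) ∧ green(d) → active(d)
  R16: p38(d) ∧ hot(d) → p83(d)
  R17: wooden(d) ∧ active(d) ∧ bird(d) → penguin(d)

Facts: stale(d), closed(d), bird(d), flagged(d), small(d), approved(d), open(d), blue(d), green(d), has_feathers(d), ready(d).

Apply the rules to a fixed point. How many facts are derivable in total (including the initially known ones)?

25

[1] R1 [approved(d) → wooden(d)]; R4 [stale(d) ∧ flagged(d) ∧ closed(d) → red(d)]; R10 [green(d) → hot(d)]; R15 [open(d) ∧ bird(d) ∧ green(d) → active(d)]. ⇒ new: wooden(d), red(d), hot(d), active(d).
[2] R5 [red(d) ∧ flagged(d) → signed(d)]; R7 [hot(d) → locked(d)]; R9 [active(d) ∧ stale(d) → p29(d)]; R17 [wooden(d) ∧ active(d) ∧ bird(d) → penguin(d)]. ⇒ new: signed(d), locked(d), p29(d), penguin(d).
[3] R14 [penguin(d) ∧ blue(d) → swims(d)]. ⇒ new: swims(d).
[4] R8 [swims(d) ∧ locked(d) → mammal(d)]. ⇒ new: mammal(d).
[5] R13 [mammal(d) ∧ signed(d) → visible(d)]. ⇒ new: visible(d).
[6] R12 [visible(d) → cold(d)]. ⇒ new: cold(d).
[7] R11 [stale(d) ∧ cold(d) → valid(d)]. ⇒ new: valid(d).
[8] R3 [valid(d) → flies(d)]. ⇒ new: flies(d).
Closure: {active(d), approved(d), bird(d), blue(d), closed(d), cold(d), flagged(d), flies(d), green(d), has_feathers(d), hot(d), locked(d), mammal(d), open(d), p29(d), penguin(d), ready(d), red(d), signed(d), small(d), stale(d), swims(d), valid(d), visible(d), wooden(d)} — 25 facts.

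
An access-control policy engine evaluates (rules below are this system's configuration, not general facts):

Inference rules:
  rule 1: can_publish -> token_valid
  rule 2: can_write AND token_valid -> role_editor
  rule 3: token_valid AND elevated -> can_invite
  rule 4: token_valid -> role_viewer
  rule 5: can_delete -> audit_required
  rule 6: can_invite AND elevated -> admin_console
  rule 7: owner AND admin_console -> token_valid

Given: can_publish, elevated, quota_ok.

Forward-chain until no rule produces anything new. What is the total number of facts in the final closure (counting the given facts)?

[1] rule 1 [can_publish -> token_valid]. ⇒ new: token_valid.
[2] rule 3 [token_valid AND elevated -> can_invite]; rule 4 [token_valid -> role_viewer]. ⇒ new: can_invite, role_viewer.
[3] rule 6 [can_invite AND elevated -> admin_console]. ⇒ new: admin_console.
Closure: {admin_console, can_invite, can_publish, elevated, quota_ok, role_viewer, token_valid} — 7 facts.

7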